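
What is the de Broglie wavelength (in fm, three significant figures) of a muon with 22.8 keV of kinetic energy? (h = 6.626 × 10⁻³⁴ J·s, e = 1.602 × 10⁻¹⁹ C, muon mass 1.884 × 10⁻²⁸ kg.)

KE = 22.8 keV = 3.653 × 10⁻¹⁵ J.
p = √(2mKE) = √(2 × 1.884 × 10⁻²⁸ × 3.653 × 10⁻¹⁵) = 1.173 × 10⁻²¹ kg·m/s.
λ = h/p = 6.626 × 10⁻³⁴ / 1.173 × 10⁻²¹ = 5.65 × 10⁻¹³ m = 565 fm.

λ = 565 fm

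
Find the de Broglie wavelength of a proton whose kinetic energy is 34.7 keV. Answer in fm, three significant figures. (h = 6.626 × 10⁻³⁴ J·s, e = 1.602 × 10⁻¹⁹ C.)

KE = 34.7 keV = 5.559 × 10⁻¹⁵ J.
p = √(2mKE) = √(2 × 1.673 × 10⁻²⁷ × 5.559 × 10⁻¹⁵) = 4.313 × 10⁻²¹ kg·m/s.
λ = h/p = 6.626 × 10⁻³⁴ / 4.313 × 10⁻²¹ = 1.54 × 10⁻¹³ m = 154 fm.

λ = 154 fm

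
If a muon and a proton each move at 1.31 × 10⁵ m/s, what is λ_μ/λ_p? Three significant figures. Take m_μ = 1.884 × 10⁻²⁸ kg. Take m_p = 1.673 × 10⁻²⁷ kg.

At fixed v, p = mv so λ = h/(mv) ∝ 1/m.
λ_μ/λ_p = m_p/m_μ = 1.673 × 10⁻²⁷/1.884 × 10⁻²⁸ = 8.88.

λ_μ/λ_p = 8.88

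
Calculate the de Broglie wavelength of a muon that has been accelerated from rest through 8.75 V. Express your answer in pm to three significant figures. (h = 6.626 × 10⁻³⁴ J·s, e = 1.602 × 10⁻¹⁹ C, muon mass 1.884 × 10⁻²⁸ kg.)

KE = eV = 1.602 × 10⁻¹⁹ × 8.750 = 1.402 × 10⁻¹⁸ J.
p = √(2mKE) = √(2 × 1.884 × 10⁻²⁸ × 1.402 × 10⁻¹⁸) = 2.298 × 10⁻²³ kg·m/s.
λ = h/p = 6.626 × 10⁻³⁴ / 2.298 × 10⁻²³ = 2.88 × 10⁻¹¹ m = 28.8 pm.

λ = 28.8 pm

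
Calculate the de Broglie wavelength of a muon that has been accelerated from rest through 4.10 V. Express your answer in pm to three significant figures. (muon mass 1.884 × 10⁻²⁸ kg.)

KE = eV = 1.602 × 10⁻¹⁹ × 4.100 = 6.568 × 10⁻¹⁹ J.
p = √(2mKE) = √(2 × 1.884 × 10⁻²⁸ × 6.568 × 10⁻¹⁹) = 1.573 × 10⁻²³ kg·m/s.
λ = h/p = 6.626 × 10⁻³⁴ / 1.573 × 10⁻²³ = 4.21 × 10⁻¹¹ m = 42.1 pm.

λ = 42.1 pm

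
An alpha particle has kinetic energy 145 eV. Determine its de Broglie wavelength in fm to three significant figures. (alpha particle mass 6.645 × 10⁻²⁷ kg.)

KE = 145 eV = 2.323 × 10⁻¹⁷ J.
p = √(2mKE) = √(2 × 6.645 × 10⁻²⁷ × 2.323 × 10⁻¹⁷) = 5.556 × 10⁻²² kg·m/s.
λ = h/p = 6.626 × 10⁻³⁴ / 5.556 × 10⁻²² = 1.19 × 10⁻¹² m = 1190 fm.

λ = 1190 fm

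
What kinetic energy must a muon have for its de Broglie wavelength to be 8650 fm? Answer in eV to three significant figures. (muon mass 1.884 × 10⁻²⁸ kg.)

KE = 97.2 eV

p = h/λ = 6.626 × 10⁻³⁴ / 8.650 × 10⁻¹² = 7.660 × 10⁻²³ kg·m/s.
KE = p²/(2m) = (7.660 × 10⁻²³)² / (2 × 1.884 × 10⁻²⁸) = 1.557 × 10⁻¹⁷ J = 97.2 eV.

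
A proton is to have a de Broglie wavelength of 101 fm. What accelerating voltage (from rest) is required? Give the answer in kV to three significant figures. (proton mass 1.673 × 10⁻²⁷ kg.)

V = 80.3 kV

p = h/λ = 6.626 × 10⁻³⁴ / 1.010 × 10⁻¹³ = 6.560 × 10⁻²¹ kg·m/s.
KE = p²/(2m) = 1.286 × 10⁻¹⁴ J.
V = KE/e = 1.286 × 10⁻¹⁴ / (1.602 × 10⁻¹⁹) = 80.3 kV.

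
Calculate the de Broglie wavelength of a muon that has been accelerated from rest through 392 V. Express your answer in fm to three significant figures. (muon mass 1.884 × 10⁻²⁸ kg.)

KE = eV = 1.602 × 10⁻¹⁹ × 392.0 = 6.280 × 10⁻¹⁷ J.
p = √(2mKE) = √(2 × 1.884 × 10⁻²⁸ × 6.280 × 10⁻¹⁷) = 1.538 × 10⁻²² kg·m/s.
λ = h/p = 6.626 × 10⁻³⁴ / 1.538 × 10⁻²² = 4.31 × 10⁻¹² m = 4310 fm.

λ = 4310 fm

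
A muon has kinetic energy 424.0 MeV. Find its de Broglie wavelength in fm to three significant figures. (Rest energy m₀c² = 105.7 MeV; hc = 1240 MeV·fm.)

Total energy E = KE + m₀c² = 424.0 + 105.7 = 529.7 MeV.
(pc)² = E² − (m₀c²)² = (529.7)² − (105.7)² = 2.694 × 10⁵ MeV², so pc = 519.0 MeV.
λ = hc/(pc) = 1240 MeV·fm / 519.0 MeV = 2.39 fm.

λ = 2.39 fm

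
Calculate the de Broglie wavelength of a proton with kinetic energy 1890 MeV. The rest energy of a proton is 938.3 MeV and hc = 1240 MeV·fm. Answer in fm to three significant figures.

Total energy E = KE + m₀c² = 1890 + 938.3 = 2828.3 MeV.
(pc)² = E² − (m₀c²)² = (2828.3)² − (938.3)² = 7.119 × 10⁶ MeV², so pc = 2668 MeV.
λ = hc/(pc) = 1240 MeV·fm / 2668 MeV = 0.465 fm.

λ = 0.465 fm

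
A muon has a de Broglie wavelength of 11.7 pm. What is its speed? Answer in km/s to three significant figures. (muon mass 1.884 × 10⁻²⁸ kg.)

p = h/λ = 6.626 × 10⁻³⁴ / 1.170 × 10⁻¹¹ = 5.663 × 10⁻²³ kg·m/s.
v = p/m = 5.663 × 10⁻²³ / 1.884 × 10⁻²⁸ = 3.01 × 10⁵ m/s = 301 km/s.

v = 301 km/s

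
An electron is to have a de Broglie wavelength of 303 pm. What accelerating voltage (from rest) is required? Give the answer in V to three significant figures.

p = h/λ = 6.626 × 10⁻³⁴ / 3.030 × 10⁻¹⁰ = 2.187 × 10⁻²⁴ kg·m/s.
KE = p²/(2m) = 2.625 × 10⁻¹⁸ J.
V = KE/e = 2.625 × 10⁻¹⁸ / (1.602 × 10⁻¹⁹) = 16.4 V.

V = 16.4 V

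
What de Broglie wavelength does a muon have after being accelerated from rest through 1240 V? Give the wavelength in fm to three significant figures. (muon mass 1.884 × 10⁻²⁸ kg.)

λ = 2420 fm

KE = eV = 1.602 × 10⁻¹⁹ × 1240 = 1.986 × 10⁻¹⁶ J.
p = √(2mKE) = √(2 × 1.884 × 10⁻²⁸ × 1.986 × 10⁻¹⁶) = 2.736 × 10⁻²² kg·m/s.
λ = h/p = 6.626 × 10⁻³⁴ / 2.736 × 10⁻²² = 2.42 × 10⁻¹² m = 2420 fm.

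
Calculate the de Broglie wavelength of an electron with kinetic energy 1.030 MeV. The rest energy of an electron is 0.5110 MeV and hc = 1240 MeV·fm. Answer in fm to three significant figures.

λ = 853 fm

Total energy E = KE + m₀c² = 1.030 + 0.5110 = 1.5410 MeV.
(pc)² = E² − (m₀c²)² = (1.5410)² − (0.5110)² = 2.114 MeV², so pc = 1.454 MeV.
λ = hc/(pc) = 1240 MeV·fm / 1.454 MeV = 853 fm.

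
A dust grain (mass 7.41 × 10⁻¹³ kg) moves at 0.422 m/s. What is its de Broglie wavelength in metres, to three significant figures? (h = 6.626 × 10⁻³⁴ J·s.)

λ = 2.12 × 10⁻²¹ m

p = mv = 7.41 × 10⁻¹³ × 0.422 = 3.127 × 10⁻¹³ kg·m/s.
λ = h/p = 6.626 × 10⁻³⁴ / 3.127 × 10⁻¹³ = 2.12 × 10⁻²¹ m.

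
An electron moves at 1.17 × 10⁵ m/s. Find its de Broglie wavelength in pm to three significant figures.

λ = 6220 pm

p = mv = 9.109 × 10⁻³¹ × 1.17 × 10⁵ = 1.066 × 10⁻²⁵ kg·m/s.
λ = h/p = 6.626 × 10⁻³⁴ / 1.066 × 10⁻²⁵ = 6.22 × 10⁻⁹ m = 6220 pm.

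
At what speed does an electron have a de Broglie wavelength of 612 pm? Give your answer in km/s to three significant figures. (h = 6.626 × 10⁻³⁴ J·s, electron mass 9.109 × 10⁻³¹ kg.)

v = 1190 km/s

p = h/λ = 6.626 × 10⁻³⁴ / 6.120 × 10⁻¹⁰ = 1.083 × 10⁻²⁴ kg·m/s.
v = p/m = 1.083 × 10⁻²⁴ / 9.109 × 10⁻³¹ = 1.19 × 10⁶ m/s = 1190 km/s.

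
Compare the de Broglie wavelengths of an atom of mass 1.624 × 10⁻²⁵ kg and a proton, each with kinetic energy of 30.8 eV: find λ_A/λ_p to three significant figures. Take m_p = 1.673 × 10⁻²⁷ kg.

λ_A/λ_p = 0.101

At fixed KE, p = √(2mKE) so λ = h/p ∝ 1/√m.
λ_A/λ_p = √(m_p/m_A) = √(1.673 × 10⁻²⁷/1.624 × 10⁻²⁵) = √(0.01030) = 0.101.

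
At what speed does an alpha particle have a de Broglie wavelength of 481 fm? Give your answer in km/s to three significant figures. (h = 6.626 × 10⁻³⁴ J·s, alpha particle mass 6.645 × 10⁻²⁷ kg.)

v = 207 km/s

p = h/λ = 6.626 × 10⁻³⁴ / 4.810 × 10⁻¹³ = 1.378 × 10⁻²¹ kg·m/s.
v = p/m = 1.378 × 10⁻²¹ / 6.645 × 10⁻²⁷ = 2.07 × 10⁵ m/s = 207 km/s.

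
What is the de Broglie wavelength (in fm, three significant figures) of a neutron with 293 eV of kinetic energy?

KE = 293 eV = 4.694 × 10⁻¹⁷ J.
p = √(2mKE) = √(2 × 1.675 × 10⁻²⁷ × 4.694 × 10⁻¹⁷) = 3.965 × 10⁻²² kg·m/s.
λ = h/p = 6.626 × 10⁻³⁴ / 3.965 × 10⁻²² = 1.67 × 10⁻¹² m = 1670 fm.

λ = 1670 fm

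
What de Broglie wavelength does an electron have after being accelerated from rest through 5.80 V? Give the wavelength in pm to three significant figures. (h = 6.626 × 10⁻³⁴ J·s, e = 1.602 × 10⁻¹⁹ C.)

λ = 509 pm

KE = eV = 1.602 × 10⁻¹⁹ × 5.800 = 9.292 × 10⁻¹⁹ J.
p = √(2mKE) = √(2 × 9.109 × 10⁻³¹ × 9.292 × 10⁻¹⁹) = 1.301 × 10⁻²⁴ kg·m/s.
λ = h/p = 6.626 × 10⁻³⁴ / 1.301 × 10⁻²⁴ = 5.09 × 10⁻¹⁰ m = 509 pm.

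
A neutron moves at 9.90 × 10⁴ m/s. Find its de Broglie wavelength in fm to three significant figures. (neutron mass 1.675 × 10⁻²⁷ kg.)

λ = 4000 fm

p = mv = 1.675 × 10⁻²⁷ × 9.90 × 10⁴ = 1.658 × 10⁻²² kg·m/s.
λ = h/p = 6.626 × 10⁻³⁴ / 1.658 × 10⁻²² = 4.00 × 10⁻¹² m = 4000 fm.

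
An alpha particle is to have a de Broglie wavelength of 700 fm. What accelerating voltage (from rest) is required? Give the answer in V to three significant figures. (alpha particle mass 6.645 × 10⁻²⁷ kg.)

V = 210 V

p = h/λ = 6.626 × 10⁻³⁴ / 7.000 × 10⁻¹³ = 9.466 × 10⁻²² kg·m/s.
KE = p²/(2m) = 6.742 × 10⁻¹⁷ J.
V = KE/2e = 6.742 × 10⁻¹⁷ / (2 × 1.602 × 10⁻¹⁹) = 210 V.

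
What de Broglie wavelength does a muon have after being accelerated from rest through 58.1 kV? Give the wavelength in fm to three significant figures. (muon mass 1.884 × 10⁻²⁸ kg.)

λ = 354 fm

KE = eV = 1.602 × 10⁻¹⁹ × 5.810 × 10⁴ = 9.308 × 10⁻¹⁵ J.
p = √(2mKE) = √(2 × 1.884 × 10⁻²⁸ × 9.308 × 10⁻¹⁵) = 1.873 × 10⁻²¹ kg·m/s.
λ = h/p = 6.626 × 10⁻³⁴ / 1.873 × 10⁻²¹ = 3.54 × 10⁻¹³ m = 354 fm.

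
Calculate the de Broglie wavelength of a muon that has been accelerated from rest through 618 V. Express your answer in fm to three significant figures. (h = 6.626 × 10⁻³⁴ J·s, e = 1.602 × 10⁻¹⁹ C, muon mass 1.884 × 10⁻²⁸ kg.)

KE = eV = 1.602 × 10⁻¹⁹ × 618.0 = 9.900 × 10⁻¹⁷ J.
p = √(2mKE) = √(2 × 1.884 × 10⁻²⁸ × 9.900 × 10⁻¹⁷) = 1.931 × 10⁻²² kg·m/s.
λ = h/p = 6.626 × 10⁻³⁴ / 1.931 × 10⁻²² = 3.43 × 10⁻¹² m = 3430 fm.

λ = 3430 fm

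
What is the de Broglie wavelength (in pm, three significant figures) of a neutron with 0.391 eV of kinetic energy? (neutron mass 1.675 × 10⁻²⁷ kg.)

KE = 0.391 eV = 6.264 × 10⁻²⁰ J.
p = √(2mKE) = √(2 × 1.675 × 10⁻²⁷ × 6.264 × 10⁻²⁰) = 1.449 × 10⁻²³ kg·m/s.
λ = h/p = 6.626 × 10⁻³⁴ / 1.449 × 10⁻²³ = 4.57 × 10⁻¹¹ m = 45.7 pm.

λ = 45.7 pm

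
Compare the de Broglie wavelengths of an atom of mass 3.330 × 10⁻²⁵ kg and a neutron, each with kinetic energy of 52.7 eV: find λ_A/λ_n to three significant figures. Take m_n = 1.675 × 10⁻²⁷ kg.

λ_A/λ_n = 0.0709

At fixed KE, p = √(2mKE) so λ = h/p ∝ 1/√m.
λ_A/λ_n = √(m_n/m_A) = √(1.675 × 10⁻²⁷/3.330 × 10⁻²⁵) = √(5.030 × 10⁻³) = 0.0709.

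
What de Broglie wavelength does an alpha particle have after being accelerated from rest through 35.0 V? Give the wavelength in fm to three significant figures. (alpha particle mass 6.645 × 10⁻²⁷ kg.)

λ = 1720 fm

KE = 2eV = 2 × 1.602 × 10⁻¹⁹ × 35.00 = 1.121 × 10⁻¹⁷ J.
p = √(2mKE) = √(2 × 6.645 × 10⁻²⁷ × 1.121 × 10⁻¹⁷) = 3.860 × 10⁻²² kg·m/s.
λ = h/p = 6.626 × 10⁻³⁴ / 3.860 × 10⁻²² = 1.72 × 10⁻¹² m = 1720 fm.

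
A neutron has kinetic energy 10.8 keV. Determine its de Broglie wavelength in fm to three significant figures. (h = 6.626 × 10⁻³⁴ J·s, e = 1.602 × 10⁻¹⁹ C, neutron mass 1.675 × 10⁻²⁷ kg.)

λ = 275 fm

KE = 10.8 keV = 1.730 × 10⁻¹⁵ J.
p = √(2mKE) = √(2 × 1.675 × 10⁻²⁷ × 1.730 × 10⁻¹⁵) = 2.407 × 10⁻²¹ kg·m/s.
λ = h/p = 6.626 × 10⁻³⁴ / 2.407 × 10⁻²¹ = 2.75 × 10⁻¹³ m = 275 fm.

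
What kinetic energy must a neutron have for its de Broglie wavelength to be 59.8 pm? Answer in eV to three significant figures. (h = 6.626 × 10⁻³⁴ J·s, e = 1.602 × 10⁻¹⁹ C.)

p = h/λ = 6.626 × 10⁻³⁴ / 5.980 × 10⁻¹¹ = 1.108 × 10⁻²³ kg·m/s.
KE = p²/(2m) = (1.108 × 10⁻²³)² / (2 × 1.675 × 10⁻²⁷) = 3.665 × 10⁻²⁰ J = 0.229 eV.

KE = 0.229 eV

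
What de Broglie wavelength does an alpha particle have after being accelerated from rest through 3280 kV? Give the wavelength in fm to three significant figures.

λ = 5.61 fm

KE = 2eV = 2 × 1.602 × 10⁻¹⁹ × 3.280 × 10⁶ = 1.051 × 10⁻¹² J.
p = √(2mKE) = √(2 × 6.645 × 10⁻²⁷ × 1.051 × 10⁻¹²) = 1.182 × 10⁻¹⁹ kg·m/s.
λ = h/p = 6.626 × 10⁻³⁴ / 1.182 × 10⁻¹⁹ = 5.61 × 10⁻¹⁵ m = 5.61 fm.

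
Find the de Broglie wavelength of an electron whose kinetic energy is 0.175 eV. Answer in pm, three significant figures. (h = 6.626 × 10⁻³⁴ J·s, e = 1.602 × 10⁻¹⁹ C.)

λ = 2930 pm

KE = 0.175 eV = 2.803 × 10⁻²⁰ J.
p = √(2mKE) = √(2 × 9.109 × 10⁻³¹ × 2.803 × 10⁻²⁰) = 2.260 × 10⁻²⁵ kg·m/s.
λ = h/p = 6.626 × 10⁻³⁴ / 2.260 × 10⁻²⁵ = 2.93 × 10⁻⁹ m = 2930 pm.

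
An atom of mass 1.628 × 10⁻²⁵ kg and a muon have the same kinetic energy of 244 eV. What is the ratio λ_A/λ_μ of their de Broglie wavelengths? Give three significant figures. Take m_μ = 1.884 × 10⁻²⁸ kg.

At fixed KE, p = √(2mKE) so λ = h/p ∝ 1/√m.
λ_A/λ_μ = √(m_μ/m_A) = √(1.884 × 10⁻²⁸/1.628 × 10⁻²⁵) = √(1.157 × 10⁻³) = 0.0340.

λ_A/λ_μ = 0.0340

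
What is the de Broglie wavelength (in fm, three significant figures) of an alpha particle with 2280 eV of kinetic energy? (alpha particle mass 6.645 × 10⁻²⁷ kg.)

KE = 2280 eV = 3.653 × 10⁻¹⁶ J.
p = √(2mKE) = √(2 × 6.645 × 10⁻²⁷ × 3.653 × 10⁻¹⁶) = 2.203 × 10⁻²¹ kg·m/s.
λ = h/p = 6.626 × 10⁻³⁴ / 2.203 × 10⁻²¹ = 3.01 × 10⁻¹³ m = 301 fm.

λ = 301 fm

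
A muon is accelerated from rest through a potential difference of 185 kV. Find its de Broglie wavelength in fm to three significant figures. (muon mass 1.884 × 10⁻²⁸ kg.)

λ = 198 fm

KE = eV = 1.602 × 10⁻¹⁹ × 1.850 × 10⁵ = 2.964 × 10⁻¹⁴ J.
p = √(2mKE) = √(2 × 1.884 × 10⁻²⁸ × 2.964 × 10⁻¹⁴) = 3.342 × 10⁻²¹ kg·m/s.
λ = h/p = 6.626 × 10⁻³⁴ / 3.342 × 10⁻²¹ = 1.98 × 10⁻¹³ m = 198 fm.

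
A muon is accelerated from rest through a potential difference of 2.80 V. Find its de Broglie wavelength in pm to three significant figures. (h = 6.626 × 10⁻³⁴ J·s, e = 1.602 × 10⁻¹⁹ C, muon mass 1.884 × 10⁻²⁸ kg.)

λ = 51.0 pm

KE = eV = 1.602 × 10⁻¹⁹ × 2.800 = 4.486 × 10⁻¹⁹ J.
p = √(2mKE) = √(2 × 1.884 × 10⁻²⁸ × 4.486 × 10⁻¹⁹) = 1.300 × 10⁻²³ kg·m/s.
λ = h/p = 6.626 × 10⁻³⁴ / 1.300 × 10⁻²³ = 5.10 × 10⁻¹¹ m = 51.0 pm.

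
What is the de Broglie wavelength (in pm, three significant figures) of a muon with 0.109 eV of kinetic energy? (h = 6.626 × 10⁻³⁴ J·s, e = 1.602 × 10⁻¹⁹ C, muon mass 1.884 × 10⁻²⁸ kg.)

KE = 0.109 eV = 1.746 × 10⁻²⁰ J.
p = √(2mKE) = √(2 × 1.884 × 10⁻²⁸ × 1.746 × 10⁻²⁰) = 2.565 × 10⁻²⁴ kg·m/s.
λ = h/p = 6.626 × 10⁻³⁴ / 2.565 × 10⁻²⁴ = 2.58 × 10⁻¹⁰ m = 258 pm.

λ = 258 pm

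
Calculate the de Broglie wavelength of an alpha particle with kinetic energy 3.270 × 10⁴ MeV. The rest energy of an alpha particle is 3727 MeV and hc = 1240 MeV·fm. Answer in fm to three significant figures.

λ = 0.0342 fm

Total energy E = KE + m₀c² = 3.270 × 10⁴ + 3727 = 36427 MeV.
(pc)² = E² − (m₀c²)² = (36427)² − (3727)² = 1.313 × 10⁹ MeV², so pc = 3.624 × 10⁴ MeV.
λ = hc/(pc) = 1240 MeV·fm / 3.624 × 10⁴ MeV = 0.0342 fm.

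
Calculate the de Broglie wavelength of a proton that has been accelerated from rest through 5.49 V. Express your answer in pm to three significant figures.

λ = 12.2 pm

KE = eV = 1.602 × 10⁻¹⁹ × 5.490 = 8.795 × 10⁻¹⁹ J.
p = √(2mKE) = √(2 × 1.673 × 10⁻²⁷ × 8.795 × 10⁻¹⁹) = 5.425 × 10⁻²³ kg·m/s.
λ = h/p = 6.626 × 10⁻³⁴ / 5.425 × 10⁻²³ = 1.22 × 10⁻¹¹ m = 12.2 pm.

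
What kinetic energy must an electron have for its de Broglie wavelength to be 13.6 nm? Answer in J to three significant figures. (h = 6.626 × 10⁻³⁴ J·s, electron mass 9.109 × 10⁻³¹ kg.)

p = h/λ = 6.626 × 10⁻³⁴ / 1.360 × 10⁻⁸ = 4.872 × 10⁻²⁶ kg·m/s.
KE = p²/(2m) = (4.872 × 10⁻²⁶)² / (2 × 9.109 × 10⁻³¹) = 1.303 × 10⁻²¹ J = 1.30 × 10⁻²¹ J.

KE = 1.30 × 10⁻²¹ J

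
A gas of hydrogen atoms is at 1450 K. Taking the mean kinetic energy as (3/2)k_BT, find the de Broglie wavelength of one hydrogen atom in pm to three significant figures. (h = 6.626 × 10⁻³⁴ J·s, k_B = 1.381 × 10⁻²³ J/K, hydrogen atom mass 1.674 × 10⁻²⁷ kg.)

KE = (3/2)k_BT = 1.5 × 1.381 × 10⁻²³ × 1450 = 3.004 × 10⁻²⁰ J.
p = √(2mKE) = √(2 × 1.674 × 10⁻²⁷ × 3.004 × 10⁻²⁰) = 1.003 × 10⁻²³ kg·m/s.
λ = h/p = 6.61 × 10⁻¹¹ m = 66.1 pm.

λ = 66.1 pm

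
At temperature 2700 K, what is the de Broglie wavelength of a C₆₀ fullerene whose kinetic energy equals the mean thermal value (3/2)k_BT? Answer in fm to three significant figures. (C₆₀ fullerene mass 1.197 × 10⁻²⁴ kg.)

KE = (3/2)k_BT = 1.5 × 1.381 × 10⁻²³ × 2700 = 5.593 × 10⁻²⁰ J.
p = √(2mKE) = √(2 × 1.197 × 10⁻²⁴ × 5.593 × 10⁻²⁰) = 3.659 × 10⁻²² kg·m/s.
λ = h/p = 1.81 × 10⁻¹² m = 1810 fm.

λ = 1810 fm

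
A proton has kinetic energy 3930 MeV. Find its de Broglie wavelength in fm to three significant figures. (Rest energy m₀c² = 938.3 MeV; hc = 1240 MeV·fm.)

λ = 0.260 fm

Total energy E = KE + m₀c² = 3930 + 938.3 = 4868.3 MeV.
(pc)² = E² − (m₀c²)² = (4868.3)² − (938.3)² = 2.282 × 10⁷ MeV², so pc = 4777 MeV.
λ = hc/(pc) = 1240 MeV·fm / 4777 MeV = 0.260 fm.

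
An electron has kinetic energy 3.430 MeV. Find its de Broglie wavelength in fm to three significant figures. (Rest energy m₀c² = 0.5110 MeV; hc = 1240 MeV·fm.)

λ = 317 fm

Total energy E = KE + m₀c² = 3.430 + 0.5110 = 3.9410 MeV.
(pc)² = E² − (m₀c²)² = (3.9410)² − (0.5110)² = 15.27 MeV², so pc = 3.908 MeV.
λ = hc/(pc) = 1240 MeV·fm / 3.908 MeV = 317 fm.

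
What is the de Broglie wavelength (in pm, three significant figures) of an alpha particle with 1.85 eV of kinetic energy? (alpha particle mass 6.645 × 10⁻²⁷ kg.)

λ = 10.6 pm

KE = 1.85 eV = 2.964 × 10⁻¹⁹ J.
p = √(2mKE) = √(2 × 6.645 × 10⁻²⁷ × 2.964 × 10⁻¹⁹) = 6.276 × 10⁻²³ kg·m/s.
λ = h/p = 6.626 × 10⁻³⁴ / 6.276 × 10⁻²³ = 1.06 × 10⁻¹¹ m = 10.6 pm.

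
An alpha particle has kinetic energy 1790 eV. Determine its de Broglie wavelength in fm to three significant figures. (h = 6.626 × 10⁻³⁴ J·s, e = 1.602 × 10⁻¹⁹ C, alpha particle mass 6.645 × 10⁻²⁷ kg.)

λ = 339 fm

KE = 1790 eV = 2.868 × 10⁻¹⁶ J.
p = √(2mKE) = √(2 × 6.645 × 10⁻²⁷ × 2.868 × 10⁻¹⁶) = 1.952 × 10⁻²¹ kg·m/s.
λ = h/p = 6.626 × 10⁻³⁴ / 1.952 × 10⁻²¹ = 3.39 × 10⁻¹³ m = 339 fm.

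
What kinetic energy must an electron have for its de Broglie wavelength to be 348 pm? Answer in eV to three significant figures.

KE = 12.4 eV

p = h/λ = 6.626 × 10⁻³⁴ / 3.480 × 10⁻¹⁰ = 1.904 × 10⁻²⁴ kg·m/s.
KE = p²/(2m) = (1.904 × 10⁻²⁴)² / (2 × 9.109 × 10⁻³¹) = 1.990 × 10⁻¹⁸ J = 12.4 eV.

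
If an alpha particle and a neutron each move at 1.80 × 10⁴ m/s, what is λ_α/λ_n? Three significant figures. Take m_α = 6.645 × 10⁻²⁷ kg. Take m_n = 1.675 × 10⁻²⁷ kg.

At fixed v, p = mv so λ = h/(mv) ∝ 1/m.
λ_α/λ_n = m_n/m_α = 1.675 × 10⁻²⁷/6.645 × 10⁻²⁷ = 0.252.

λ_α/λ_n = 0.252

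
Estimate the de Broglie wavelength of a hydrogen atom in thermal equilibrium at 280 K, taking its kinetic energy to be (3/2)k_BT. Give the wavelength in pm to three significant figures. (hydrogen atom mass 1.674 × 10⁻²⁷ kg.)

λ = 150 pm

KE = (3/2)k_BT = 1.5 × 1.381 × 10⁻²³ × 280 = 5.800 × 10⁻²¹ J.
p = √(2mKE) = √(2 × 1.674 × 10⁻²⁷ × 5.800 × 10⁻²¹) = 4.407 × 10⁻²⁴ kg·m/s.
λ = h/p = 1.50 × 10⁻¹⁰ m = 150 pm.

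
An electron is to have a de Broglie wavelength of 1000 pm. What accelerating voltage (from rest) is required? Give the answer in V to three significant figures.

p = h/λ = 6.626 × 10⁻³⁴ / 1.000 × 10⁻⁹ = 6.626 × 10⁻²⁵ kg·m/s.
KE = p²/(2m) = 2.410 × 10⁻¹⁹ J.
V = KE/e = 2.410 × 10⁻¹⁹ / (1.602 × 10⁻¹⁹) = 1.50 V.

V = 1.50 V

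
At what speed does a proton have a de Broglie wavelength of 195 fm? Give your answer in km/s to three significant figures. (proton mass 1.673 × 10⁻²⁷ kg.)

p = h/λ = 6.626 × 10⁻³⁴ / 1.950 × 10⁻¹³ = 3.398 × 10⁻²¹ kg·m/s.
v = p/m = 3.398 × 10⁻²¹ / 1.673 × 10⁻²⁷ = 2.03 × 10⁶ m/s = 2030 km/s.

v = 2030 km/s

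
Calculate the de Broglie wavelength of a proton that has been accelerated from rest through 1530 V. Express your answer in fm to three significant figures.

KE = eV = 1.602 × 10⁻¹⁹ × 1530 = 2.451 × 10⁻¹⁶ J.
p = √(2mKE) = √(2 × 1.673 × 10⁻²⁷ × 2.451 × 10⁻¹⁶) = 9.056 × 10⁻²² kg·m/s.
λ = h/p = 6.626 × 10⁻³⁴ / 9.056 × 10⁻²² = 7.32 × 10⁻¹³ m = 732 fm.

λ = 732 fm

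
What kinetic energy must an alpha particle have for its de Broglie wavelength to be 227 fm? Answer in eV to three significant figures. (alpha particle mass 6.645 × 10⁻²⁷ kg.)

p = h/λ = 6.626 × 10⁻³⁴ / 2.270 × 10⁻¹³ = 2.919 × 10⁻²¹ kg·m/s.
KE = p²/(2m) = (2.919 × 10⁻²¹)² / (2 × 6.645 × 10⁻²⁷) = 6.411 × 10⁻¹⁶ J = 4000 eV.

KE = 4000 eV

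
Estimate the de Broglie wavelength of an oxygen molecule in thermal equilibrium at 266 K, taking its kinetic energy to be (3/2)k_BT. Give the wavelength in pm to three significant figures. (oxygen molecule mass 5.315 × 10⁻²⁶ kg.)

λ = 27.4 pm

KE = (3/2)k_BT = 1.5 × 1.381 × 10⁻²³ × 266 = 5.510 × 10⁻²¹ J.
p = √(2mKE) = √(2 × 5.315 × 10⁻²⁶ × 5.510 × 10⁻²¹) = 2.420 × 10⁻²³ kg·m/s.
λ = h/p = 2.74 × 10⁻¹¹ m = 27.4 pm.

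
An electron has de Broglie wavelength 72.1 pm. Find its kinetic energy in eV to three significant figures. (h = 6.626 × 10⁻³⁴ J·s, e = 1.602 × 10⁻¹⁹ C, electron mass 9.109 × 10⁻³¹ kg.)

KE = 289 eV

p = h/λ = 6.626 × 10⁻³⁴ / 7.210 × 10⁻¹¹ = 9.190 × 10⁻²⁴ kg·m/s.
KE = p²/(2m) = (9.190 × 10⁻²⁴)² / (2 × 9.109 × 10⁻³¹) = 4.636 × 10⁻¹⁷ J = 289 eV.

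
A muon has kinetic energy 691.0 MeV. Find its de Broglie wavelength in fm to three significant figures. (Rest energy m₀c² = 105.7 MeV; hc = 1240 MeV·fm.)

Total energy E = KE + m₀c² = 691.0 + 105.7 = 796.7 MeV.
(pc)² = E² − (m₀c²)² = (796.7)² − (105.7)² = 6.236 × 10⁵ MeV², so pc = 789.7 MeV.
λ = hc/(pc) = 1240 MeV·fm / 789.7 MeV = 1.57 fm.

λ = 1.57 fm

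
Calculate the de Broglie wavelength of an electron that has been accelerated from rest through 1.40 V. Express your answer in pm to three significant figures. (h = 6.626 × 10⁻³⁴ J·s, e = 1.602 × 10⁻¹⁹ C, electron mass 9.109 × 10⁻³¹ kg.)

λ = 1040 pm

KE = eV = 1.602 × 10⁻¹⁹ × 1.400 = 2.243 × 10⁻¹⁹ J.
p = √(2mKE) = √(2 × 9.109 × 10⁻³¹ × 2.243 × 10⁻¹⁹) = 6.392 × 10⁻²⁵ kg·m/s.
λ = h/p = 6.626 × 10⁻³⁴ / 6.392 × 10⁻²⁵ = 1.04 × 10⁻⁹ m = 1040 pm.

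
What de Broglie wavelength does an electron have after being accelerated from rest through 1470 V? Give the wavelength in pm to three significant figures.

λ = 32.0 pm

KE = eV = 1.602 × 10⁻¹⁹ × 1470 = 2.355 × 10⁻¹⁶ J.
p = √(2mKE) = √(2 × 9.109 × 10⁻³¹ × 2.355 × 10⁻¹⁶) = 2.071 × 10⁻²³ kg·m/s.
λ = h/p = 6.626 × 10⁻³⁴ / 2.071 × 10⁻²³ = 3.20 × 10⁻¹¹ m = 32.0 pm.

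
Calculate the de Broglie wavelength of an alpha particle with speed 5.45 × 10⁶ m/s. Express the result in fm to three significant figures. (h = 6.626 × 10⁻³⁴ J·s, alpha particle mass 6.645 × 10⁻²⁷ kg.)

p = mv = 6.645 × 10⁻²⁷ × 5.45 × 10⁶ = 3.622 × 10⁻²⁰ kg·m/s.
λ = h/p = 6.626 × 10⁻³⁴ / 3.622 × 10⁻²⁰ = 1.83 × 10⁻¹⁴ m = 18.3 fm.

λ = 18.3 fm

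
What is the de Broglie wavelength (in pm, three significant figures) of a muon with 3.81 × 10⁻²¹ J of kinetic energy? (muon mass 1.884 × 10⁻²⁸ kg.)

p = √(2mKE) = √(2 × 1.884 × 10⁻²⁸ × 3.810 × 10⁻²¹) = 1.198 × 10⁻²⁴ kg·m/s.
λ = h/p = 6.626 × 10⁻³⁴ / 1.198 × 10⁻²⁴ = 5.53 × 10⁻¹⁰ m = 553 pm.

λ = 553 pm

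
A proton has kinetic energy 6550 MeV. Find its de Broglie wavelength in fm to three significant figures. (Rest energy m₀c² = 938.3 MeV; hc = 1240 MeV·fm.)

Total energy E = KE + m₀c² = 6550 + 938.3 = 7488.3 MeV.
(pc)² = E² − (m₀c²)² = (7488.3)² − (938.3)² = 5.519 × 10⁷ MeV², so pc = 7429 MeV.
λ = hc/(pc) = 1240 MeV·fm / 7429 MeV = 0.167 fm.

λ = 0.167 fm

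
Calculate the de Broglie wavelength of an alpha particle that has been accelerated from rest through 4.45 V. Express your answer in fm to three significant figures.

λ = 4810 fm

KE = 2eV = 2 × 1.602 × 10⁻¹⁹ × 4.450 = 1.426 × 10⁻¹⁸ J.
p = √(2mKE) = √(2 × 6.645 × 10⁻²⁷ × 1.426 × 10⁻¹⁸) = 1.377 × 10⁻²² kg·m/s.
λ = h/p = 6.626 × 10⁻³⁴ / 1.377 × 10⁻²² = 4.81 × 10⁻¹² m = 4810 fm.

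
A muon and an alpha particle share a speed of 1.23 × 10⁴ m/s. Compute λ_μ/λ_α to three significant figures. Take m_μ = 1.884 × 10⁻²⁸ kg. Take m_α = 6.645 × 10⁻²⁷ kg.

λ_μ/λ_α = 35.3

At fixed v, p = mv so λ = h/(mv) ∝ 1/m.
λ_μ/λ_α = m_α/m_μ = 6.645 × 10⁻²⁷/1.884 × 10⁻²⁸ = 35.3.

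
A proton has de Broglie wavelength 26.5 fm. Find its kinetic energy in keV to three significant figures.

p = h/λ = 6.626 × 10⁻³⁴ / 2.650 × 10⁻¹⁴ = 2.500 × 10⁻²⁰ kg·m/s.
KE = p²/(2m) = (2.500 × 10⁻²⁰)² / (2 × 1.673 × 10⁻²⁷) = 1.868 × 10⁻¹³ J = 1170 keV.

KE = 1170 keV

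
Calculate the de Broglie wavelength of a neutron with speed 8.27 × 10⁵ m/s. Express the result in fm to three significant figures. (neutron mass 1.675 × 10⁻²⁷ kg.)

λ = 478 fm

p = mv = 1.675 × 10⁻²⁷ × 8.27 × 10⁵ = 1.385 × 10⁻²¹ kg·m/s.
λ = h/p = 6.626 × 10⁻³⁴ / 1.385 × 10⁻²¹ = 4.78 × 10⁻¹³ m = 478 fm.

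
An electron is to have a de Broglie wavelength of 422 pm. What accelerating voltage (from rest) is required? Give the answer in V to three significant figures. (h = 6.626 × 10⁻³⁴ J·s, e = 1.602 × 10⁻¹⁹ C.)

V = 8.45 V

p = h/λ = 6.626 × 10⁻³⁴ / 4.220 × 10⁻¹⁰ = 1.570 × 10⁻²⁴ kg·m/s.
KE = p²/(2m) = 1.353 × 10⁻¹⁸ J.
V = KE/e = 1.353 × 10⁻¹⁸ / (1.602 × 10⁻¹⁹) = 8.45 V.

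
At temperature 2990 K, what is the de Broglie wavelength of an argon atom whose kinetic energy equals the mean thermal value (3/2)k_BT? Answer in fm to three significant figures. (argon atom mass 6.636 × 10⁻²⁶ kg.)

λ = 7310 fm

KE = (3/2)k_BT = 1.5 × 1.381 × 10⁻²³ × 2990 = 6.194 × 10⁻²⁰ J.
p = √(2mKE) = √(2 × 6.636 × 10⁻²⁶ × 6.194 × 10⁻²⁰) = 9.067 × 10⁻²³ kg·m/s.
λ = h/p = 7.31 × 10⁻¹² m = 7310 fm.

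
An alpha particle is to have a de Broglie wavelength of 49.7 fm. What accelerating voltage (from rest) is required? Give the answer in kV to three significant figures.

V = 41.7 kV

p = h/λ = 6.626 × 10⁻³⁴ / 4.970 × 10⁻¹⁴ = 1.333 × 10⁻²⁰ kg·m/s.
KE = p²/(2m) = 1.337 × 10⁻¹⁴ J.
V = KE/2e = 1.337 × 10⁻¹⁴ / (2 × 1.602 × 10⁻¹⁹) = 41.7 kV.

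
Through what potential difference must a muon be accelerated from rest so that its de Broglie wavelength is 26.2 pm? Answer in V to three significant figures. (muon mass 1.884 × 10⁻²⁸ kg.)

p = h/λ = 6.626 × 10⁻³⁴ / 2.620 × 10⁻¹¹ = 2.529 × 10⁻²³ kg·m/s.
KE = p²/(2m) = 1.697 × 10⁻¹⁸ J.
V = KE/e = 1.697 × 10⁻¹⁸ / (1.602 × 10⁻¹⁹) = 10.6 V.

V = 10.6 V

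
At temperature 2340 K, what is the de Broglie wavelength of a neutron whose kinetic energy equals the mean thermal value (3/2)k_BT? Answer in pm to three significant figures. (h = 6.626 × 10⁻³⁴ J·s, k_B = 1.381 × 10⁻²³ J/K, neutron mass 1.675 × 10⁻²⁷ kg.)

λ = 52.0 pm

KE = (3/2)k_BT = 1.5 × 1.381 × 10⁻²³ × 2340 = 4.847 × 10⁻²⁰ J.
p = √(2mKE) = √(2 × 1.675 × 10⁻²⁷ × 4.847 × 10⁻²⁰) = 1.274 × 10⁻²³ kg·m/s.
λ = h/p = 5.20 × 10⁻¹¹ m = 52.0 pm.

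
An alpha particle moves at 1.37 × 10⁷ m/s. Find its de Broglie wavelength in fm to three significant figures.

p = mv = 6.645 × 10⁻²⁷ × 1.37 × 10⁷ = 9.104 × 10⁻²⁰ kg·m/s.
λ = h/p = 6.626 × 10⁻³⁴ / 9.104 × 10⁻²⁰ = 7.28 × 10⁻¹⁵ m = 7.28 fm.

λ = 7.28 fm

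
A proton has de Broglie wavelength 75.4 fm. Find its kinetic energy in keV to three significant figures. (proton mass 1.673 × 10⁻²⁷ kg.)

KE = 144 keV

p = h/λ = 6.626 × 10⁻³⁴ / 7.540 × 10⁻¹⁴ = 8.788 × 10⁻²¹ kg·m/s.
KE = p²/(2m) = (8.788 × 10⁻²¹)² / (2 × 1.673 × 10⁻²⁷) = 2.308 × 10⁻¹⁴ J = 144 keV.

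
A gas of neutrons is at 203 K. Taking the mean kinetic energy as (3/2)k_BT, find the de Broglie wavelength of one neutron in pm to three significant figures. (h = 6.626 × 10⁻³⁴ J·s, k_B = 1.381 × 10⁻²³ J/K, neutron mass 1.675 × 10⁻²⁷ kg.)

λ = 177 pm

KE = (3/2)k_BT = 1.5 × 1.381 × 10⁻²³ × 203 = 4.205 × 10⁻²¹ J.
p = √(2mKE) = √(2 × 1.675 × 10⁻²⁷ × 4.205 × 10⁻²¹) = 3.753 × 10⁻²⁴ kg·m/s.
λ = h/p = 1.77 × 10⁻¹⁰ m = 177 pm.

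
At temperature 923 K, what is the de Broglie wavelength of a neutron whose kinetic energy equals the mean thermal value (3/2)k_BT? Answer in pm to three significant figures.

KE = (3/2)k_BT = 1.5 × 1.381 × 10⁻²³ × 923 = 1.912 × 10⁻²⁰ J.
p = √(2mKE) = √(2 × 1.675 × 10⁻²⁷ × 1.912 × 10⁻²⁰) = 8.003 × 10⁻²⁴ kg·m/s.
λ = h/p = 8.28 × 10⁻¹¹ m = 82.8 pm.

λ = 82.8 pm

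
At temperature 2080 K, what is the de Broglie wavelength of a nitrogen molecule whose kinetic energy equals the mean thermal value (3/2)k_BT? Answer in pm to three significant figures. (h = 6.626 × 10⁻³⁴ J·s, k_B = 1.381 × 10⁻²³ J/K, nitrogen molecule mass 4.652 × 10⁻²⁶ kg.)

KE = (3/2)k_BT = 1.5 × 1.381 × 10⁻²³ × 2080 = 4.309 × 10⁻²⁰ J.
p = √(2mKE) = √(2 × 4.652 × 10⁻²⁶ × 4.309 × 10⁻²⁰) = 6.332 × 10⁻²³ kg·m/s.
λ = h/p = 1.05 × 10⁻¹¹ m = 10.5 pm.

λ = 10.5 pm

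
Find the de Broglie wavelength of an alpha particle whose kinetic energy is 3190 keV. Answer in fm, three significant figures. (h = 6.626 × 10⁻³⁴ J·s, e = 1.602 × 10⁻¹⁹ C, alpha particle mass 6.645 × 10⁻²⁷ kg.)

λ = 8.04 fm

KE = 3190 keV = 5.110 × 10⁻¹³ J.
p = √(2mKE) = √(2 × 6.645 × 10⁻²⁷ × 5.110 × 10⁻¹³) = 8.241 × 10⁻²⁰ kg·m/s.
λ = h/p = 6.626 × 10⁻³⁴ / 8.241 × 10⁻²⁰ = 8.04 × 10⁻¹⁵ m = 8.04 fm.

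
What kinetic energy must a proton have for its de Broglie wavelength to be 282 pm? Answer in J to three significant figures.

p = h/λ = 6.626 × 10⁻³⁴ / 2.820 × 10⁻¹⁰ = 2.350 × 10⁻²⁴ kg·m/s.
KE = p²/(2m) = (2.350 × 10⁻²⁴)² / (2 × 1.673 × 10⁻²⁷) = 1.650 × 10⁻²¹ J = 1.65 × 10⁻²¹ J.

KE = 1.65 × 10⁻²¹ J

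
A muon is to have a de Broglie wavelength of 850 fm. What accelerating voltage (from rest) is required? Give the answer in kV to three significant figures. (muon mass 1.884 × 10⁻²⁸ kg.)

p = h/λ = 6.626 × 10⁻³⁴ / 8.500 × 10⁻¹³ = 7.795 × 10⁻²² kg·m/s.
KE = p²/(2m) = 1.613 × 10⁻¹⁵ J.
V = KE/e = 1.613 × 10⁻¹⁵ / (1.602 × 10⁻¹⁹) = 10.1 kV.

V = 10.1 kV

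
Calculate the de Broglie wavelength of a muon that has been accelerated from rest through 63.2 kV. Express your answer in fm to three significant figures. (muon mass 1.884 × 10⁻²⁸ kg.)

λ = 339 fm

KE = eV = 1.602 × 10⁻¹⁹ × 6.320 × 10⁴ = 1.012 × 10⁻¹⁴ J.
p = √(2mKE) = √(2 × 1.884 × 10⁻²⁸ × 1.012 × 10⁻¹⁴) = 1.953 × 10⁻²¹ kg·m/s.
λ = h/p = 6.626 × 10⁻³⁴ / 1.953 × 10⁻²¹ = 3.39 × 10⁻¹³ m = 339 fm.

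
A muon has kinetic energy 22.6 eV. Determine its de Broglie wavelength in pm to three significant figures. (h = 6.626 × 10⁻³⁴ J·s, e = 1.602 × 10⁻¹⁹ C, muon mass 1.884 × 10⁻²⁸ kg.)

KE = 22.6 eV = 3.621 × 10⁻¹⁸ J.
p = √(2mKE) = √(2 × 1.884 × 10⁻²⁸ × 3.621 × 10⁻¹⁸) = 3.694 × 10⁻²³ kg·m/s.
λ = h/p = 6.626 × 10⁻³⁴ / 3.694 × 10⁻²³ = 1.79 × 10⁻¹¹ m = 17.9 pm.

λ = 17.9 pm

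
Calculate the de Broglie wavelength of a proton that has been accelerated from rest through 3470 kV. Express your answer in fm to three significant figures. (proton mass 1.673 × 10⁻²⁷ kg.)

λ = 15.4 fm

KE = eV = 1.602 × 10⁻¹⁹ × 3.470 × 10⁶ = 5.559 × 10⁻¹³ J.
p = √(2mKE) = √(2 × 1.673 × 10⁻²⁷ × 5.559 × 10⁻¹³) = 4.313 × 10⁻²⁰ kg·m/s.
λ = h/p = 6.626 × 10⁻³⁴ / 4.313 × 10⁻²⁰ = 1.54 × 10⁻¹⁴ m = 15.4 fm.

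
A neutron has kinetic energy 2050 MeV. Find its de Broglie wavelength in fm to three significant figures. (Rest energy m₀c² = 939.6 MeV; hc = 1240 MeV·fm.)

λ = 0.437 fm

Total energy E = KE + m₀c² = 2050 + 939.6 = 2989.6 MeV.
(pc)² = E² − (m₀c²)² = (2989.6)² − (939.6)² = 8.055 × 10⁶ MeV², so pc = 2838 MeV.
λ = hc/(pc) = 1240 MeV·fm / 2838 MeV = 0.437 fm.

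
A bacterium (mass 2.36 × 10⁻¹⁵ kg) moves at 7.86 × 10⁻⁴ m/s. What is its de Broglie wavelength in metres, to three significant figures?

p = mv = 2.36 × 10⁻¹⁵ × 7.86 × 10⁻⁴ = 1.855 × 10⁻¹⁸ kg·m/s.
λ = h/p = 6.626 × 10⁻³⁴ / 1.855 × 10⁻¹⁸ = 3.57 × 10⁻¹⁶ m.

λ = 3.57 × 10⁻¹⁶ m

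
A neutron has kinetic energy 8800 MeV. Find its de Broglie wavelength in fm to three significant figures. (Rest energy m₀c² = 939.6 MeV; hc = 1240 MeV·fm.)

λ = 0.128 fm

Total energy E = KE + m₀c² = 8800 + 939.6 = 9739.6 MeV.
(pc)² = E² − (m₀c²)² = (9739.6)² − (939.6)² = 9.398 × 10⁷ MeV², so pc = 9694 MeV.
λ = hc/(pc) = 1240 MeV·fm / 9694 MeV = 0.128 fm.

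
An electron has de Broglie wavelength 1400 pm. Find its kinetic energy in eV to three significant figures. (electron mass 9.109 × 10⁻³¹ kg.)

p = h/λ = 6.626 × 10⁻³⁴ / 1.400 × 10⁻⁹ = 4.733 × 10⁻²⁵ kg·m/s.
KE = p²/(2m) = (4.733 × 10⁻²⁵)² / (2 × 9.109 × 10⁻³¹) = 1.230 × 10⁻¹⁹ J = 0.768 eV.

KE = 0.768 eV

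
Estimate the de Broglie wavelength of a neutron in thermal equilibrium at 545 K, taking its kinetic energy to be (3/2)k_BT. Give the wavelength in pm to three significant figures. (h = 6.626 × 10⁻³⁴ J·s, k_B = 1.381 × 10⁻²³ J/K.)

KE = (3/2)k_BT = 1.5 × 1.381 × 10⁻²³ × 545 = 1.129 × 10⁻²⁰ J.
p = √(2mKE) = √(2 × 1.675 × 10⁻²⁷ × 1.129 × 10⁻²⁰) = 6.150 × 10⁻²⁴ kg·m/s.
λ = h/p = 1.08 × 10⁻¹⁰ m = 108 pm.

λ = 108 pm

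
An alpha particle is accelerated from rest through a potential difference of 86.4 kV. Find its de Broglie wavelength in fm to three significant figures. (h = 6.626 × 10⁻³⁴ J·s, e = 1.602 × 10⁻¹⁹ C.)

λ = 34.5 fm

KE = 2eV = 2 × 1.602 × 10⁻¹⁹ × 8.640 × 10⁴ = 2.768 × 10⁻¹⁴ J.
p = √(2mKE) = √(2 × 6.645 × 10⁻²⁷ × 2.768 × 10⁻¹⁴) = 1.918 × 10⁻²⁰ kg·m/s.
λ = h/p = 6.626 × 10⁻³⁴ / 1.918 × 10⁻²⁰ = 3.45 × 10⁻¹⁴ m = 34.5 fm.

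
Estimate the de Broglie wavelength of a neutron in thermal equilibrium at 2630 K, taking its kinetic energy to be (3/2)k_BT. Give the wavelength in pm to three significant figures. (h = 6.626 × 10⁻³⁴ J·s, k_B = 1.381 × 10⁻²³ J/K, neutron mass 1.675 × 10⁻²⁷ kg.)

λ = 49.0 pm

KE = (3/2)k_BT = 1.5 × 1.381 × 10⁻²³ × 2630 = 5.448 × 10⁻²⁰ J.
p = √(2mKE) = √(2 × 1.675 × 10⁻²⁷ × 5.448 × 10⁻²⁰) = 1.351 × 10⁻²³ kg·m/s.
λ = h/p = 4.90 × 10⁻¹¹ m = 49.0 pm.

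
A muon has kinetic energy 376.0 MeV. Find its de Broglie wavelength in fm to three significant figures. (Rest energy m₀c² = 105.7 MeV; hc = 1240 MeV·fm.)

Total energy E = KE + m₀c² = 376.0 + 105.7 = 481.7 MeV.
(pc)² = E² − (m₀c²)² = (481.7)² − (105.7)² = 2.209 × 10⁵ MeV², so pc = 470.0 MeV.
λ = hc/(pc) = 1240 MeV·fm / 470.0 MeV = 2.64 fm.

λ = 2.64 fm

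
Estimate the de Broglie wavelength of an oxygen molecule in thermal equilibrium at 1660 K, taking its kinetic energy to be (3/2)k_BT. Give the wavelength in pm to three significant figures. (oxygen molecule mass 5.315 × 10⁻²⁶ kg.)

KE = (3/2)k_BT = 1.5 × 1.381 × 10⁻²³ × 1660 = 3.439 × 10⁻²⁰ J.
p = √(2mKE) = √(2 × 5.315 × 10⁻²⁶ × 3.439 × 10⁻²⁰) = 6.046 × 10⁻²³ kg·m/s.
λ = h/p = 1.10 × 10⁻¹¹ m = 11.0 pm.

λ = 11.0 pm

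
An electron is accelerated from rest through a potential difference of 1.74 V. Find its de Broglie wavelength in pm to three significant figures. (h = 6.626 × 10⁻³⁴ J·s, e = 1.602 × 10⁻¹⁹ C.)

KE = eV = 1.602 × 10⁻¹⁹ × 1.740 = 2.787 × 10⁻¹⁹ J.
p = √(2mKE) = √(2 × 9.109 × 10⁻³¹ × 2.787 × 10⁻¹⁹) = 7.126 × 10⁻²⁵ kg·m/s.
λ = h/p = 6.626 × 10⁻³⁴ / 7.126 × 10⁻²⁵ = 9.30 × 10⁻¹⁰ m = 930 pm.

λ = 930 pm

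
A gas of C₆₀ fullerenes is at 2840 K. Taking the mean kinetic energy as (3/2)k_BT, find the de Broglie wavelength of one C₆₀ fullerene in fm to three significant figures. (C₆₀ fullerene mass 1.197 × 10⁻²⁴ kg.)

λ = 1770 fm

KE = (3/2)k_BT = 1.5 × 1.381 × 10⁻²³ × 2840 = 5.883 × 10⁻²⁰ J.
p = √(2mKE) = √(2 × 1.197 × 10⁻²⁴ × 5.883 × 10⁻²⁰) = 3.753 × 10⁻²² kg·m/s.
λ = h/p = 1.77 × 10⁻¹² m = 1770 fm.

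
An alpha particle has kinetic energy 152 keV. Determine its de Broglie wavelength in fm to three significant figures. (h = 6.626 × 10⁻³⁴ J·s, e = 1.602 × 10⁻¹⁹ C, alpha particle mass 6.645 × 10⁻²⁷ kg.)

λ = 36.8 fm

KE = 152 keV = 2.435 × 10⁻¹⁴ J.
p = √(2mKE) = √(2 × 6.645 × 10⁻²⁷ × 2.435 × 10⁻¹⁴) = 1.799 × 10⁻²⁰ kg·m/s.
λ = h/p = 6.626 × 10⁻³⁴ / 1.799 × 10⁻²⁰ = 3.68 × 10⁻¹⁴ m = 36.8 fm.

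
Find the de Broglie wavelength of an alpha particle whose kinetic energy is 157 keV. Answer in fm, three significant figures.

KE = 157 keV = 2.515 × 10⁻¹⁴ J.
p = √(2mKE) = √(2 × 6.645 × 10⁻²⁷ × 2.515 × 10⁻¹⁴) = 1.828 × 10⁻²⁰ kg·m/s.
λ = h/p = 6.626 × 10⁻³⁴ / 1.828 × 10⁻²⁰ = 3.62 × 10⁻¹⁴ m = 36.2 fm.

λ = 36.2 fm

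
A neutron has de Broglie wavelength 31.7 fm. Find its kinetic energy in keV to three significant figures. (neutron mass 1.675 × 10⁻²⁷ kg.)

p = h/λ = 6.626 × 10⁻³⁴ / 3.170 × 10⁻¹⁴ = 2.090 × 10⁻²⁰ kg·m/s.
KE = p²/(2m) = (2.090 × 10⁻²⁰)² / (2 × 1.675 × 10⁻²⁷) = 1.304 × 10⁻¹³ J = 814 keV.

KE = 814 keV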